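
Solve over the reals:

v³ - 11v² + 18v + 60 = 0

v = -1.5826 or v = 5 or v = 7.5826

Possible rational roots are divisors of 60. Testing v = 5 gives 0, so (v - 5) is a factor.
Divide: v³ - 11v² + 18v + 60 = (v - 5)(v² - 6v - 12).
Apply the quadratic formula to v² - 6v - 12 = 0: v = (6 ± √84)/2, i.e. v ≈ 7.5826 or v ≈ -1.5826.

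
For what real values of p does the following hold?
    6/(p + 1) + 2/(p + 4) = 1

Multiply both sides by (p + 1)(p + 4):
6(p + 4) + 2(p + 1) = (p + 1)(p + 4).
Expand and collect terms: p² - 3p - 22 = 0.
By the quadratic formula, p = (3 ± √97) / 2, so p ≈ 6.4244 or p ≈ -3.4244.
Neither value makes a denominator zero (p ≠ -1, p ≠ -4), so both are valid.

p = -3.4244 or p = 6.4244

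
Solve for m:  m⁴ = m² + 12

Let u = m². The equation becomes u² - u - 12 = 0.
Factor: (u - 4)(u + 3) = 0, so u = 4 or u = -3.
m² = 4 gives m = ±2.
m² = -3 < 0 has no real solution.

m = -2 or m = 2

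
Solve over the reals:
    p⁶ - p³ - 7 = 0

Let u = p³. The equation becomes u² - u - 7 = 0.
By the quadratic formula, u = 1/2 + √(29)/2 or u = 1/2 - √(29)/2.
p³ = 1/2 + √(29)/2 gives p = ∛(1/2 + √(29)/2) ≈ 1.4725.
p³ = 1/2 - √(29)/2 gives p = -∛(-1/2 + √(29)/2) ≈ -1.2991.

p = -1.2991 or p = 1.4725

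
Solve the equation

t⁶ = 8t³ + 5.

t = -0.8352 or t = 2.0474

Let u = t³. The equation becomes u² - 8u - 5 = 0.
By the quadratic formula, u = 4 + √(21) or u = 4 - √(21).
t³ = 4 + √(21) gives t = ∛(4 + √(21)) ≈ 2.0474.
t³ = 4 - √(21) gives t = -∛(-4 + √(21)) ≈ -0.8352.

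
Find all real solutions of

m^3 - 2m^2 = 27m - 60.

Rearrange: m^3 - 2m^2 - 27m + 60 = 0.
Possible rational roots are divisors of 60. Testing m = 5 gives 0, so (m - 5) is a factor.
Divide: m^3 - 2m^2 - 27m + 60 = (m - 5)(m^2 + 3m - 12).
Apply the quadratic formula to m^2 + 3m - 12 = 0: m = (-3 +/- sqrt(57))/2, i.e. m ~= 2.2749 or m ~= -5.2749.

m = -5.2749 or m = 2.2749 or m = 5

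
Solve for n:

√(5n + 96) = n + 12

Square both sides: 5n + 96 = (n + 12)².
Expand and rearrange: n² + 19n + 48 = 0.
Solving gives n = -3 or n = -16.
Check each candidate in the original equation:
  n = -3: √(81) = 9, while n + 12 = 9 — valid.
  n = -16: √(16) = 4, while n + 12 = -4 — extraneous.

n = -3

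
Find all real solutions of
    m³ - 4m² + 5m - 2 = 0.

Possible rational roots are divisors of -2. Testing m = 2 gives 0, so (m - 2) is a factor.
Divide: m³ - 4m² + 5m - 2 = (m - 2)(m² - 2m + 1).
The quadratic has the repeated root m = 1.

m = 1 or m = 2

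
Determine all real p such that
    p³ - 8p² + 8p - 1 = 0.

Possible rational roots are divisors of -1. Testing p = 1 gives 0, so (p - 1) is a factor.
Divide: p³ - 8p² + 8p - 1 = (p - 1)(p² - 7p + 1).
Apply the quadratic formula to p² - 7p + 1 = 0: p = (7 ± √45)/2, i.e. p ≈ 6.8541 or p ≈ 0.1459.

p = 0.1459 or p = 1 or p = 6.8541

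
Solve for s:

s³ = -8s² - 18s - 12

s = -4.7321 or s = -2 or s = -1.2679

Rearrange: s³ + 8s² + 18s + 12 = 0.
Possible rational roots are divisors of 12. Testing s = -2 gives 0, so (s + 2) is a factor.
Divide: s³ + 8s² + 18s + 12 = (s + 2)(s² + 6s + 6).
Apply the quadratic formula to s² + 6s + 6 = 0: s = (-6 ± √12)/2, i.e. s ≈ -1.2679 or s ≈ -4.7321.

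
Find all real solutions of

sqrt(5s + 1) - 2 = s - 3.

Isolate the radical: sqrt(5s + 1) = s - 1.
Square both sides: 5s + 1 = (s - 1)^2.
Expand and rearrange: s^2 - 7s = 0.
Solving gives s = 7 or s = 0.
Check each candidate in the original equation:
  s = 7: sqrt(36) = 6, while s - 1 = 6 — valid.
  s = 0: sqrt(1) = 1, while s - 1 = -1 — extraneous.

s = 7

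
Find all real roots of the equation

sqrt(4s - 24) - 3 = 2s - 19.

Isolate the radical: sqrt(4s - 24) = 2s - 16.
Square both sides: 4s - 24 = (2s - 16)^2.
Expand and rearrange: 4s^2 - 68s + 280 = 0.
Solving gives s = 10 or s = 7.
Check each candidate in the original equation:
  s = 10: sqrt(16) = 4, while 2s - 16 = 4 — valid.
  s = 7: sqrt(4) = 2, while 2s - 16 = -2 — extraneous.

s = 10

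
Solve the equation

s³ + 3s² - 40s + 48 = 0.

s = -8.4244 or s = 1.4244 or s = 4

Possible rational roots are divisors of 48. Testing s = 4 gives 0, so (s - 4) is a factor.
Divide: s³ + 3s² - 40s + 48 = (s - 4)(s² + 7s - 12).
Apply the quadratic formula to s² + 7s - 12 = 0: s = (-7 ± √97)/2, i.e. s ≈ 1.4244 or s ≈ -8.4244.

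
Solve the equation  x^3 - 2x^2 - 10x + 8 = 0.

Possible rational roots are divisors of 8. Testing x = 4 gives 0, so (x - 4) is a factor.
Divide: x^3 - 2x^2 - 10x + 8 = (x - 4)(x^2 + 2x - 2).
Apply the quadratic formula to x^2 + 2x - 2 = 0: x = (-2 +/- sqrt(12))/2, i.e. x ~= 0.7321 or x ~= -2.7321.

x = -2.7321 or x = 0.7321 or x = 4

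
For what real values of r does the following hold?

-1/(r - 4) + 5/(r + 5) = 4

Multiply both sides by (r - 4)(r + 5):
-(r + 5) + 5(r - 4) = 4(r - 4)(r + 5).
Expand and collect terms: 4r^2 - 55 = 0.
By the quadratic formula, r = (0 +/- sqrt(880)) / 8, so r ~= 3.7081 or r ~= -3.7081.
Neither value makes a denominator zero (r != 4, r != -5), so both are valid.

r = -3.7081 or r = 3.7081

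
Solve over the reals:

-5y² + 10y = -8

y = -0.6125 or y = 2.6125

Rearrange to standard form: -5y² + 10y + 8 = 0.
Discriminant: (10)² − 4·(-5)·8 = 260.
Quadratic formula: y = (-10 ± √260) / (-10).
So y = 1 - √(65)/5 ≈ -0.6125 or y = 1 + √(65)/5 ≈ 2.6125.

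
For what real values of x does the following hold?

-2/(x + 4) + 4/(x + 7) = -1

Multiply both sides by (x + 4)(x + 7):
-2(x + 7) + 4(x + 4) = -(x + 4)(x + 7).
Expand and collect terms: -x^2 - 13x - 30 = 0.
Factor or apply the quadratic formula: x = -10 or x = -3.
Neither value makes a denominator zero (x != -4, x != -7), so both are valid.

x = -10 or x = -3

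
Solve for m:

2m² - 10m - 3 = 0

m = -0.2839 or m = 5.2839

Discriminant: (-10)² − 4·2·(-3) = 124.
Quadratic formula: m = (10 ± √124) / 4.
So m = 5/2 + √(31)/2 ≈ 5.2839 or m = 5/2 - √(31)/2 ≈ -0.2839.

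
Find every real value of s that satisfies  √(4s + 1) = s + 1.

s = 0 or s = 2

Square both sides: 4s + 1 = (s + 1)².
Expand and rearrange: s² - 2s = 0.
Solving gives s = 2 or s = 0.
Check each candidate in the original equation:
  s = 2: √(9) = 3, while s + 1 = 3 — valid.
  s = 0: √(1) = 1, while s + 1 = 1 — valid.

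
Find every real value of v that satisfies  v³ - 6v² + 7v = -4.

Rearrange: v³ - 6v² + 7v + 4 = 0.
Possible rational roots are divisors of 4. Testing v = 4 gives 0, so (v - 4) is a factor.
Divide: v³ - 6v² + 7v + 4 = (v - 4)(v² - 2v - 1).
Apply the quadratic formula to v² - 2v - 1 = 0: v = (2 ± √8)/2, i.e. v ≈ 2.4142 or v ≈ -0.4142.

v = -0.4142 or v = 2.4142 or v = 4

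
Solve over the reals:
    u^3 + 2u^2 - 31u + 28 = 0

Possible rational roots are divisors of 28. Testing u = 4 gives 0, so (u - 4) is a factor.
Divide: u^3 + 2u^2 - 31u + 28 = (u - 4)(u^2 + 6u - 7).
Factor the quadratic: u = 1 or u = -7.

u = -7 or u = 1 or u = 4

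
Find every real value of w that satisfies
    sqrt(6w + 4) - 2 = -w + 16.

Isolate the radical: sqrt(6w + 4) = -w + 18.
Square both sides: 6w + 4 = (-w + 18)^2.
Expand and rearrange: w^2 - 42w + 320 = 0.
Solving gives w = 32 or w = 10.
Check each candidate in the original equation:
  w = 32: sqrt(196) = 14, while -w + 18 = -14 — extraneous.
  w = 10: sqrt(64) = 8, while -w + 18 = 8 — valid.

w = 10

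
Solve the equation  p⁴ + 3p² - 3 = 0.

Let u = p². The equation becomes u² + 3u - 3 = 0.
By the quadratic formula, u = -3/2 + √(21)/2 or u = -√(21)/2 - 3/2.
p² = -3/2 + √(21)/2 gives p = ±√(-3/2 + √(21)/2) ≈ ±0.8895.
p² = -√(21)/2 - 3/2 < 0 has no real solution.

p = -0.8895 or p = 0.8895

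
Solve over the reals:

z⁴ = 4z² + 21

z = -2.6458 or z = 2.6458

Let u = z². The equation becomes u² - 4u - 21 = 0.
Factor: (u - 7)(u + 3) = 0, so u = 7 or u = -3.
z² = 7 gives z = ±√(7) ≈ ±2.6458.
z² = -3 < 0 has no real solution.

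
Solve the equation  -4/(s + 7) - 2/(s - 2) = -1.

s = -4 or s = 5

Multiply both sides by (s + 7)(s - 2):
-4(s - 2) - 2(s + 7) = -(s + 7)(s - 2).
Expand and collect terms: -s² + s + 20 = 0.
Factor or apply the quadratic formula: s = -4 or s = 5.
Neither value makes a denominator zero (s ≠ -7, s ≠ 2), so both are valid.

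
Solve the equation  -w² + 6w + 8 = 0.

Discriminant: (6)² − 4·(-1)·8 = 68.
Quadratic formula: w = (-6 ± √68) / (-2).
So w = 3 - √(17) ≈ -1.1231 or w = 3 + √(17) ≈ 7.1231.

w = -1.1231 or w = 7.1231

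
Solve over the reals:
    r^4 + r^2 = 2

r = -1 or r = 1

Let u = r^2. The equation becomes u^2 + u - 2 = 0.
Factor: (u + 2)(u - 1) = 0, so u = -2 or u = 1.
r^2 = -2 < 0 has no real solution.
r^2 = 1 gives r = +/-1.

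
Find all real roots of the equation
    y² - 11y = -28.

Bring every term to one side: y² - 11y + 28 = 0.
Factor: (y - 4)(y - 7) = 0.
So y = 4 or y = 7.

y = 4 or y = 7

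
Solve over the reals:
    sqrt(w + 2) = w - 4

Square both sides: w + 2 = (w - 4)^2.
Expand and rearrange: w^2 - 9w + 14 = 0.
Solving gives w = 7 or w = 2.
Check each candidate in the original equation:
  w = 7: sqrt(9) = 3, while w - 4 = 3 — valid.
  w = 2: sqrt(4) = 2, while w - 4 = -2 — extraneous.

w = 7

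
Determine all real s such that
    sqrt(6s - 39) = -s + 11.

Square both sides: 6s - 39 = (-s + 11)^2.
Expand and rearrange: s^2 - 28s + 160 = 0.
Solving gives s = 20 or s = 8.
Check each candidate in the original equation:
  s = 20: sqrt(81) = 9, while -s + 11 = -9 — extraneous.
  s = 8: sqrt(9) = 3, while -s + 11 = 3 — valid.

s = 8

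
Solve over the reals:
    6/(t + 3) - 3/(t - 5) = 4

Multiply both sides by (t + 3)(t - 5):
6(t - 5) - 3(t + 3) = 4(t + 3)(t - 5).
Expand and collect terms: 4t^2 - 11t - 21 = 0.
By the quadratic formula, t = (11 +/- sqrt(457)) / 8, so t ~= 4.0472 or t ~= -1.2972.
Neither value makes a denominator zero (t != -3, t != 5), so both are valid.

t = -1.2972 or t = 4.0472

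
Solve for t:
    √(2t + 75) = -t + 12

t = 3

Square both sides: 2t + 75 = (-t + 12)².
Expand and rearrange: t² - 26t + 69 = 0.
Solving gives t = 23 or t = 3.
Check each candidate in the original equation:
  t = 23: √(121) = 11, while -t + 12 = -11 — extraneous.
  t = 3: √(81) = 9, while -t + 12 = 9 — valid.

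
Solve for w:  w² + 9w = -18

Bring every term to one side: w² + 9w + 18 = 0.
Factor: (w + 6)(w + 3) = 0.
So w = -6 or w = -3.

w = -6 or w = -3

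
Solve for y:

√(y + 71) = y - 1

Square both sides: y + 71 = (y - 1)².
Expand and rearrange: y² - 3y - 70 = 0.
Solving gives y = 10 or y = -7.
Check each candidate in the original equation:
  y = 10: √(81) = 9, while y - 1 = 9 — valid.
  y = -7: √(64) = 8, while y - 1 = -8 — extraneous.

y = 10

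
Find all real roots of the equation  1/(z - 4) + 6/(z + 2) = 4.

z = -0.5777 or z = 4.3277

Multiply both sides by (z - 4)(z + 2):
(z + 2) + 6(z - 4) = 4(z - 4)(z + 2).
Expand and collect terms: 4z² - 15z - 10 = 0.
By the quadratic formula, z = (15 ± √385) / 8, so z ≈ 4.3277 or z ≈ -0.5777.
Neither value makes a denominator zero (z ≠ 4, z ≠ -2), so both are valid.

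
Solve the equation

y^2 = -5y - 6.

y = -3 or y = -2

Bring every term to one side: y^2 + 5y + 6 = 0.
Factor: (y + 2)(y + 3) = 0.
So y = -2 or y = -3.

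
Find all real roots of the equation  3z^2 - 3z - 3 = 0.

z = -0.618 or z = 1.618

Discriminant: (-3)^2 - 4*3*(-3) = 45.
Quadratic formula: z = (3 +/- sqrt(45)) / 6.
So z = 1/2 + sqrt(5)/2 ~= 1.618 or z = 1/2 - sqrt(5)/2 ~= -0.618.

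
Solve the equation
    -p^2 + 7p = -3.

Rearrange to standard form: -p^2 + 7p + 3 = 0.
Discriminant: (7)^2 - 4*(-1)*3 = 61.
Quadratic formula: p = (-7 +/- sqrt(61)) / (-2).
So p = 7/2 - sqrt(61)/2 ~= -0.4051 or p = 7/2 + sqrt(61)/2 ~= 7.4051.

p = -0.4051 or p = 7.4051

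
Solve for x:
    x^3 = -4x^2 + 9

x = -3 or x = -2.3028 or x = 1.3028

Rearrange: x^3 + 4x^2 - 9 = 0.
Possible rational roots are divisors of -9. Testing x = -3 gives 0, so (x + 3) is a factor.
Divide: x^3 + 4x^2 - 9 = (x + 3)(x^2 + x - 3).
Apply the quadratic formula to x^2 + x - 3 = 0: x = (-1 +/- sqrt(13))/2, i.e. x ~= 1.3028 or x ~= -2.3028.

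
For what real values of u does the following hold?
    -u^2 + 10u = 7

Rearrange to standard form: -u^2 + 10u - 7 = 0.
Discriminant: (10)^2 - 4*(-1)*(-7) = 72.
Quadratic formula: u = (-10 +/- sqrt(72)) / (-2).
So u = 5 - 3*sqrt(2) ~= 0.7574 or u = 3*sqrt(2) + 5 ~= 9.2426.

u = 0.7574 or u = 9.2426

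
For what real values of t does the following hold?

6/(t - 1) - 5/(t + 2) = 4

t = -2.903 or t = 2.153

Multiply both sides by (t - 1)(t + 2):
6(t + 2) - 5(t - 1) = 4(t - 1)(t + 2).
Expand and collect terms: 4t² + 3t - 25 = 0.
By the quadratic formula, t = (-3 ± √409) / 8, so t ≈ 2.153 or t ≈ -2.903.
Neither value makes a denominator zero (t ≠ 1, t ≠ -2), so both are valid.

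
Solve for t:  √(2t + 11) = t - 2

Square both sides: 2t + 11 = (t - 2)².
Expand and rearrange: t² - 6t - 7 = 0.
Solving gives t = 7 or t = -1.
Check each candidate in the original equation:
  t = 7: √(25) = 5, while t - 2 = 5 — valid.
  t = -1: √(9) = 3, while t - 2 = -3 — extraneous.

t = 7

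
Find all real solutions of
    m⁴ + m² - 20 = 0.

m = -2 or m = 2

Let u = m². The equation becomes u² + u - 20 = 0.
Factor: (u + 5)(u - 4) = 0, so u = -5 or u = 4.
m² = -5 < 0 has no real solution.
m² = 4 gives m = ±2.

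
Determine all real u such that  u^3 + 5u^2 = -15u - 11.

u = -1

Rearrange: u^3 + 5u^2 + 15u + 11 = 0.
Possible rational roots are divisors of 11. Testing u = -1 gives 0, so (u + 1) is a factor.
Divide: u^3 + 5u^2 + 15u + 11 = (u + 1)(u^2 + 4u + 11).
The quadratic u^2 + 4u + 11 has discriminant -28 < 0, so no further real roots.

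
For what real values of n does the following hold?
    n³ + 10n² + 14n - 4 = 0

n = -8.2426 or n = -2 or n = 0.2426

Possible rational roots are divisors of -4. Testing n = -2 gives 0, so (n + 2) is a factor.
Divide: n³ + 10n² + 14n - 4 = (n + 2)(n² + 8n - 2).
Apply the quadratic formula to n² + 8n - 2 = 0: n = (-8 ± √72)/2, i.e. n ≈ 0.2426 or n ≈ -8.2426.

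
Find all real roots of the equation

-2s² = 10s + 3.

s = -4.6794 or s = -0.3206

Rearrange to standard form: -2s² - 10s - 3 = 0.
Discriminant: (-10)² − 4·(-2)·(-3) = 76.
Quadratic formula: s = (10 ± √76) / (-4).
So s = -5/2 - √(19)/2 ≈ -4.6794 or s = -5/2 + √(19)/2 ≈ -0.3206.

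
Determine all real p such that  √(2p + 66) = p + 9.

Square both sides: 2p + 66 = (p + 9)².
Expand and rearrange: p² + 16p + 15 = 0.
Solving gives p = -1 or p = -15.
Check each candidate in the original equation:
  p = -1: √(64) = 8, while p + 9 = 8 — valid.
  p = -15: √(36) = 6, while p + 9 = -6 — extraneous.

p = -1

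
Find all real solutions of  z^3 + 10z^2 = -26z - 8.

z = -5.6458 or z = -4 or z = -0.3542

Rearrange: z^3 + 10z^2 + 26z + 8 = 0.
Possible rational roots are divisors of 8. Testing z = -4 gives 0, so (z + 4) is a factor.
Divide: z^3 + 10z^2 + 26z + 8 = (z + 4)(z^2 + 6z + 2).
Apply the quadratic formula to z^2 + 6z + 2 = 0: z = (-6 +/- sqrt(28))/2, i.e. z ~= -0.3542 or z ~= -5.6458.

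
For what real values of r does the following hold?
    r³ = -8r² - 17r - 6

Rearrange: r³ + 8r² + 17r + 6 = 0.
Possible rational roots are divisors of 6. Testing r = -3 gives 0, so (r + 3) is a factor.
Divide: r³ + 8r² + 17r + 6 = (r + 3)(r² + 5r + 2).
Apply the quadratic formula to r² + 5r + 2 = 0: r = (-5 ± √17)/2, i.e. r ≈ -0.4384 or r ≈ -4.5616.

r = -4.5616 or r = -3 or r = -0.4384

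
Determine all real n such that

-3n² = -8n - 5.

n = -0.5226 or n = 3.1893

Rearrange to standard form: -3n² + 8n + 5 = 0.
Discriminant: (8)² − 4·(-3)·5 = 124.
Quadratic formula: n = (-8 ± √124) / (-6).
So n = 4/3 - √(31)/3 ≈ -0.5226 or n = 4/3 + √(31)/3 ≈ 3.1893.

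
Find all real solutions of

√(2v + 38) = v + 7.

v = -1

Square both sides: 2v + 38 = (v + 7)².
Expand and rearrange: v² + 12v + 11 = 0.
Solving gives v = -1 or v = -11.
Check each candidate in the original equation:
  v = -1: √(36) = 6, while v + 7 = 6 — valid.
  v = -11: √(16) = 4, while v + 7 = -4 — extraneous.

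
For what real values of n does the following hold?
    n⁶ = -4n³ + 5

Let u = n³. The equation becomes u² + 4u - 5 = 0.
Factor: (u + 5)(u - 1) = 0, so u = -5 or u = 1.
n³ = -5 gives n = -∛(5) ≈ -1.71.
n³ = 1 gives n = 1.

n = -1.71 or n = 1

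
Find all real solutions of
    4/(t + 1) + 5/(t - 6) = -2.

t = -3.6949 or t = 4.1949

Multiply both sides by (t + 1)(t - 6):
4(t - 6) + 5(t + 1) = -2(t + 1)(t - 6).
Expand and collect terms: -2t^2 + t + 31 = 0.
By the quadratic formula, t = (-1 +/- sqrt(249)) / -4, so t ~= -3.6949 or t ~= 4.1949.
Neither value makes a denominator zero (t != -1, t != 6), so both are valid.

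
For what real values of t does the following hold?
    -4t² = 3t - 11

t = -2.0752 or t = 1.3252

Rearrange to standard form: -4t² - 3t + 11 = 0.
Discriminant: (-3)² − 4·(-4)·11 = 185.
Quadratic formula: t = (3 ± √185) / (-8).
So t = -√(185)/8 - 3/8 ≈ -2.0752 or t = -3/8 + √(185)/8 ≈ 1.3252.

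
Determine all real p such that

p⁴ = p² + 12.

p = -2 or p = 2

Let u = p². The equation becomes u² - u - 12 = 0.
Factor: (u + 3)(u - 4) = 0, so u = -3 or u = 4.
p² = -3 < 0 has no real solution.
p² = 4 gives p = ±2.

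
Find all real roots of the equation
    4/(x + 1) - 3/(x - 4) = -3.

x = -2.1468 or x = 4.8134

Multiply both sides by (x + 1)(x - 4):
4(x - 4) - 3(x + 1) = -3(x + 1)(x - 4).
Expand and collect terms: -3x² + 8x + 31 = 0.
By the quadratic formula, x = (-8 ± √436) / -6, so x ≈ -2.1468 or x ≈ 4.8134.
Neither value makes a denominator zero (x ≠ -1, x ≠ 4), so both are valid.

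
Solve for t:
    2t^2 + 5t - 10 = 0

Discriminant: (5)^2 - 4*2*(-10) = 105.
Quadratic formula: t = (-5 +/- sqrt(105)) / 4.
So t = -5/4 + sqrt(105)/4 ~= 1.3117 or t = -sqrt(105)/4 - 5/4 ~= -3.8117.

t = -3.8117 or t = 1.3117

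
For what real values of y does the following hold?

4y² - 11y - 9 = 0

Discriminant: (-11)² − 4·4·(-9) = 265.
Quadratic formula: y = (11 ± √265) / 8.
So y = 11/8 + √(265)/8 ≈ 3.4099 or y = 11/8 - √(265)/8 ≈ -0.6599.

y = -0.6599 or y = 3.4099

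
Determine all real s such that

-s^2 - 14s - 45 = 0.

Factor: -1(s + 5)(s + 9) = 0.
So s = -5 or s = -9.

s = -9 or s = -5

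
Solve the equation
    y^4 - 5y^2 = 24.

y = -2.8284 or y = 2.8284

Let u = y^2. The equation becomes u^2 - 5u - 24 = 0.
Factor: (u + 3)(u - 8) = 0, so u = -3 or u = 8.
y^2 = -3 < 0 has no real solution.
y^2 = 8 gives y = +/-2*sqrt(2) ~= +/-2.8284.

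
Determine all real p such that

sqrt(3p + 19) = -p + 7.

p = 2

Square both sides: 3p + 19 = (-p + 7)^2.
Expand and rearrange: p^2 - 17p + 30 = 0.
Solving gives p = 15 or p = 2.
Check each candidate in the original equation:
  p = 15: sqrt(64) = 8, while -p + 7 = -8 — extraneous.
  p = 2: sqrt(25) = 5, while -p + 7 = 5 — valid.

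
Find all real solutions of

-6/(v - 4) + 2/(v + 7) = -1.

v = -8.3459 or v = 9.3459

Multiply both sides by (v - 4)(v + 7):
-6(v + 7) + 2(v - 4) = -(v - 4)(v + 7).
Expand and collect terms: -v² + v + 78 = 0.
By the quadratic formula, v = (-1 ± √313) / -2, so v ≈ -8.3459 or v ≈ 9.3459.
Neither value makes a denominator zero (v ≠ 4, v ≠ -7), so both are valid.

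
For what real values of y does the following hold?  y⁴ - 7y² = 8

y = -2.8284 or y = 2.8284

Let u = y². The equation becomes u² - 7u - 8 = 0.
Factor: (u + 1)(u - 8) = 0, so u = -1 or u = 8.
y² = -1 < 0 has no real solution.
y² = 8 gives y = ±2·√(2) ≈ ±2.8284.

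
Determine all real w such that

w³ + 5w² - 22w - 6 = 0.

Possible rational roots are divisors of -6. Testing w = 3 gives 0, so (w - 3) is a factor.
Divide: w³ + 5w² - 22w - 6 = (w - 3)(w² + 8w + 2).
Apply the quadratic formula to w² + 8w + 2 = 0: w = (-8 ± √56)/2, i.e. w ≈ -0.2583 or w ≈ -7.7417.

w = -7.7417 or w = -0.2583 or w = 3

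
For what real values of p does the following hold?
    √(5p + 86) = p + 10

p = -1

Square both sides: 5p + 86 = (p + 10)².
Expand and rearrange: p² + 15p + 14 = 0.
Solving gives p = -1 or p = -14.
Check each candidate in the original equation:
  p = -1: √(81) = 9, while p + 10 = 9 — valid.
  p = -14: √(16) = 4, while p + 10 = -4 — extraneous.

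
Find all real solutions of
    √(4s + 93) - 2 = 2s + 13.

s = -3

Isolate the radical: √(4s + 93) = 2s + 15.
Square both sides: 4s + 93 = (2s + 15)².
Expand and rearrange: 4s² + 56s + 132 = 0.
Solving gives s = -3 or s = -11.
Check each candidate in the original equation:
  s = -3: √(81) = 9, while 2s + 15 = 9 — valid.
  s = -11: √(49) = 7, while 2s + 15 = -7 — extraneous.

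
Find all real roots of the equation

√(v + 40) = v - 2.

v = 9

Square both sides: v + 40 = (v - 2)².
Expand and rearrange: v² - 5v - 36 = 0.
Solving gives v = 9 or v = -4.
Check each candidate in the original equation:
  v = 9: √(49) = 7, while v - 2 = 7 — valid.
  v = -4: √(36) = 6, while v - 2 = -6 — extraneous.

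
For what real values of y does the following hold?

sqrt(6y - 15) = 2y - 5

y = 2.5 or y = 4

Square both sides: 6y - 15 = (2y - 5)^2.
Expand and rearrange: 4y^2 - 26y + 40 = 0.
Solving gives y = 4 or y = 2.5.
Check each candidate in the original equation:
  y = 4: sqrt(9) = 3, while 2y - 5 = 3 — valid.
  y = 2.5: sqrt(0) = 0, while 2y - 5 = 0 — valid.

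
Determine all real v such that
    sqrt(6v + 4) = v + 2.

v = 0 or v = 2

Square both sides: 6v + 4 = (v + 2)^2.
Expand and rearrange: v^2 - 2v = 0.
Solving gives v = 2 or v = 0.
Check each candidate in the original equation:
  v = 2: sqrt(16) = 4, while v + 2 = 4 — valid.
  v = 0: sqrt(4) = 2, while v + 2 = 2 — valid.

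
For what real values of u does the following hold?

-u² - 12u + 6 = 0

u = -12.4807 or u = 0.4807

Discriminant: (-12)² − 4·(-1)·6 = 168.
Quadratic formula: u = (12 ± √168) / (-2).
So u = -√(42) - 6 ≈ -12.4807 or u = -6 + √(42) ≈ 0.4807.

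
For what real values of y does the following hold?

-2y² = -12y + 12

y = 1.2679 or y = 4.7321

Rearrange to standard form: -2y² + 12y - 12 = 0.
Discriminant: (12)² − 4·(-2)·(-12) = 48.
Quadratic formula: y = (-12 ± √48) / (-4).
So y = 3 - √(3) ≈ 1.2679 or y = √(3) + 3 ≈ 4.7321.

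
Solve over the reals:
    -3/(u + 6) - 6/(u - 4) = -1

u = -4.2621 or u = 11.2621

Multiply both sides by (u + 6)(u - 4):
-3(u - 4) - 6(u + 6) = -(u + 6)(u - 4).
Expand and collect terms: -u² + 7u + 48 = 0.
By the quadratic formula, u = (-7 ± √241) / -2, so u ≈ -4.2621 or u ≈ 11.2621.
Neither value makes a denominator zero (u ≠ -6, u ≠ 4), so both are valid.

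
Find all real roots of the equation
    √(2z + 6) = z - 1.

z = 5

Square both sides: 2z + 6 = (z - 1)².
Expand and rearrange: z² - 4z - 5 = 0.
Solving gives z = 5 or z = -1.
Check each candidate in the original equation:
  z = 5: √(16) = 4, while z - 1 = 4 — valid.
  z = -1: √(4) = 2, while z - 1 = -2 — extraneous.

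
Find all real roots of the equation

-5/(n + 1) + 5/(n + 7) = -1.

n = -10.245 or n = 2.245

Multiply both sides by (n + 1)(n + 7):
-5(n + 7) + 5(n + 1) = -(n + 1)(n + 7).
Expand and collect terms: -n^2 - 8n + 23 = 0.
By the quadratic formula, n = (8 +/- sqrt(156)) / -2, so n ~= -10.245 or n ~= 2.245.
Neither value makes a denominator zero (n != -1, n != -7), so both are valid.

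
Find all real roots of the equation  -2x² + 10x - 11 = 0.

x = 1.634 or x = 3.366

Discriminant: (10)² − 4·(-2)·(-11) = 12.
Quadratic formula: x = (-10 ± √12) / (-4).
So x = 5/2 - √(3)/2 ≈ 1.634 or x = √(3)/2 + 5/2 ≈ 3.366.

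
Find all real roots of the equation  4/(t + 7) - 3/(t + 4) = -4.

Multiply both sides by (t + 7)(t + 4):
4(t + 4) - 3(t + 7) = -4(t + 7)(t + 4).
Expand and collect terms: -4t^2 - 45t - 107 = 0.
By the quadratic formula, t = (45 +/- sqrt(313)) / -8, so t ~= -7.8365 or t ~= -3.4135.
Neither value makes a denominator zero (t != -7, t != -4), so both are valid.

t = -7.8365 or t = -3.4135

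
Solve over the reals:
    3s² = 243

s = -9 or s = 9

Bring every term to one side: 3s² - 243 = 0.
Factor: 3(s - 9)(s + 9) = 0.
So s = 9 or s = -9.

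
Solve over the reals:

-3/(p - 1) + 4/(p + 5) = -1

p = -8 or p = 3

Multiply both sides by (p - 1)(p + 5):
-3(p + 5) + 4(p - 1) = -(p - 1)(p + 5).
Expand and collect terms: -p^2 - 5p + 24 = 0.
Factor or apply the quadratic formula: p = -8 or p = 3.
Neither value makes a denominator zero (p != 1, p != -5), so both are valid.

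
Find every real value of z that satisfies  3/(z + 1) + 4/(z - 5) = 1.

z = 0.5756 or z = 10.4244

Multiply both sides by (z + 1)(z - 5):
3(z - 5) + 4(z + 1) = (z + 1)(z - 5).
Expand and collect terms: z² - 11z + 6 = 0.
By the quadratic formula, z = (11 ± √97) / 2, so z ≈ 10.4244 or z ≈ 0.5756.
Neither value makes a denominator zero (z ≠ -1, z ≠ 5), so both are valid.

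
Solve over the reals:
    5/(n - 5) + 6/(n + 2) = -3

Multiply both sides by (n - 5)(n + 2):
5(n + 2) + 6(n - 5) = -3(n - 5)(n + 2).
Expand and collect terms: -3n^2 - 2n + 50 = 0.
By the quadratic formula, n = (2 +/- sqrt(604)) / -6, so n ~= -4.4294 or n ~= 3.7627.
Neither value makes a denominator zero (n != 5, n != -2), so both are valid.

n = -4.4294 or n = 3.7627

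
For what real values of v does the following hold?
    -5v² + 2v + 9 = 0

Discriminant: (2)² − 4·(-5)·9 = 184.
Quadratic formula: v = (-2 ± √184) / (-10).
So v = 1/5 - √(46)/5 ≈ -1.1565 or v = 1/5 + √(46)/5 ≈ 1.5565.

v = -1.1565 or v = 1.5565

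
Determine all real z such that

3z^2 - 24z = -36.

z = 2 or z = 6

Bring every term to one side: 3z^2 - 24z + 36 = 0.
Factor: 3(z - 2)(z - 6) = 0.
So z = 2 or z = 6.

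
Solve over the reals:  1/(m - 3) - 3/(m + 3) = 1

m = -5.6904 or m = 3.6904

Multiply both sides by (m - 3)(m + 3):
(m + 3) - 3(m - 3) = (m - 3)(m + 3).
Expand and collect terms: m² + 2m - 21 = 0.
By the quadratic formula, m = (-2 ± √88) / 2, so m ≈ 3.6904 or m ≈ -5.6904.
Neither value makes a denominator zero (m ≠ 3, m ≠ -3), so both are valid.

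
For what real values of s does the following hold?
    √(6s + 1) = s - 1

s = 8

Square both sides: 6s + 1 = (s - 1)².
Expand and rearrange: s² - 8s = 0.
Solving gives s = 8 or s = 0.
Check each candidate in the original equation:
  s = 8: √(49) = 7, while s - 1 = 7 — valid.
  s = 0: √(1) = 1, while s - 1 = -1 — extraneous.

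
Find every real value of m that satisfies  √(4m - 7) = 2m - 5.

m = 4

Square both sides: 4m - 7 = (2m - 5)².
Expand and rearrange: 4m² - 24m + 32 = 0.
Solving gives m = 4 or m = 2.
Check each candidate in the original equation:
  m = 4: √(9) = 3, while 2m - 5 = 3 — valid.
  m = 2: √(1) = 1, while 2m - 5 = -1 — extraneous.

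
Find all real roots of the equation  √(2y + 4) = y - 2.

Square both sides: 2y + 4 = (y - 2)².
Expand and rearrange: y² - 6y = 0.
Solving gives y = 6 or y = 0.
Check each candidate in the original equation:
  y = 6: √(16) = 4, while y - 2 = 4 — valid.
  y = 0: √(4) = 2, while y - 2 = -2 — extraneous.

y = 6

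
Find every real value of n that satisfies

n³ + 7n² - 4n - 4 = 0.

n = -7.4641 or n = -0.5359 or n = 1

Possible rational roots are divisors of -4. Testing n = 1 gives 0, so (n - 1) is a factor.
Divide: n³ + 7n² - 4n - 4 = (n - 1)(n² + 8n + 4).
Apply the quadratic formula to n² + 8n + 4 = 0: n = (-8 ± √48)/2, i.e. n ≈ -0.5359 or n ≈ -7.4641.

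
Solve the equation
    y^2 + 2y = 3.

y = -3 or y = 1

Bring every term to one side: y^2 + 2y - 3 = 0.
Factor: (y + 3)(y - 1) = 0.
So y = -3 or y = 1.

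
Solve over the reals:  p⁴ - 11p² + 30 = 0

p = -2.4495 or p = -2.2361 or p = 2.2361 or p = 2.4495

Let u = p². The equation becomes u² - 11u + 30 = 0.
Factor: (u - 5)(u - 6) = 0, so u = 5 or u = 6.
p² = 5 gives p = ±√(5) ≈ ±2.2361.
p² = 6 gives p = ±√(6) ≈ ±2.4495.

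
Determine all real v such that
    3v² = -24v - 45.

v = -5 or v = -3

Bring every term to one side: 3v² + 24v + 45 = 0.
Factor: 3(v + 3)(v + 5) = 0.
So v = -3 or v = -5.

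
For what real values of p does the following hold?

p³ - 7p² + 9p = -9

Rearrange: p³ - 7p² + 9p + 9 = 0.
Possible rational roots are divisors of 9. Testing p = 3 gives 0, so (p - 3) is a factor.
Divide: p³ - 7p² + 9p + 9 = (p - 3)(p² - 4p - 3).
Apply the quadratic formula to p² - 4p - 3 = 0: p = (4 ± √28)/2, i.e. p ≈ 4.6458 or p ≈ -0.6458.

p = -0.6458 or p = 3 or p = 4.6458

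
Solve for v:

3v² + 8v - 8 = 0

Discriminant: (8)² − 4·3·(-8) = 160.
Quadratic formula: v = (-8 ± √160) / 6.
So v = -4/3 + 2·√(10)/3 ≈ 0.7749 or v = -2·√(10)/3 - 4/3 ≈ -3.4415.

v = -3.4415 or v = 0.7749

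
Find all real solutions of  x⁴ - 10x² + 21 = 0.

x = -2.6458 or x = -1.7321 or x = 1.7321 or x = 2.6458

Let u = x². The equation becomes u² - 10u + 21 = 0.
Factor: (u - 3)(u - 7) = 0, so u = 3 or u = 7.
x² = 3 gives x = ±√(3) ≈ ±1.7321.
x² = 7 gives x = ±√(7) ≈ ±2.6458.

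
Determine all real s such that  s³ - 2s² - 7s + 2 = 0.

Possible rational roots are divisors of 2. Testing s = -2 gives 0, so (s + 2) is a factor.
Divide: s³ - 2s² - 7s + 2 = (s + 2)(s² - 4s + 1).
Apply the quadratic formula to s² - 4s + 1 = 0: s = (4 ± √12)/2, i.e. s ≈ 3.7321 or s ≈ 0.2679.

s = -2 or s = 0.2679 or s = 3.7321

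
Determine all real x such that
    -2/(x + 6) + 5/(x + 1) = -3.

x = -4.8165 or x = -3.1835

Multiply both sides by (x + 6)(x + 1):
-2(x + 1) + 5(x + 6) = -3(x + 6)(x + 1).
Expand and collect terms: -3x² - 24x - 46 = 0.
By the quadratic formula, x = (24 ± √24) / -6, so x ≈ -4.8165 or x ≈ -3.1835.
Neither value makes a denominator zero (x ≠ -6, x ≠ -1), so both are valid.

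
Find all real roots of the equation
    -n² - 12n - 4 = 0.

Discriminant: (-12)² − 4·(-1)·(-4) = 128.
Quadratic formula: n = (12 ± √128) / (-2).
So n = -6 - 4·√(2) ≈ -11.6569 or n = -6 + 4·√(2) ≈ -0.3431.

n = -11.6569 or n = -0.3431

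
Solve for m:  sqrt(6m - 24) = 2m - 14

m = 10

Square both sides: 6m - 24 = (2m - 14)^2.
Expand and rearrange: 4m^2 - 62m + 220 = 0.
Solving gives m = 10 or m = 5.5.
Check each candidate in the original equation:
  m = 10: sqrt(36) = 6, while 2m - 14 = 6 — valid.
  m = 5.5: sqrt(9) = 3, while 2m - 14 = -3 — extraneous.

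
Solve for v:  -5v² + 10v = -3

v = -0.2649 or v = 2.2649

Rearrange to standard form: -5v² + 10v + 3 = 0.
Discriminant: (10)² − 4·(-5)·3 = 160.
Quadratic formula: v = (-10 ± √160) / (-10).
So v = 1 - 2·√(10)/5 ≈ -0.2649 or v = 1 + 2·√(10)/5 ≈ 2.2649.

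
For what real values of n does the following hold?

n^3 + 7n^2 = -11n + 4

n = -4 or n = -3.3028 or n = 0.3028

Rearrange: n^3 + 7n^2 + 11n - 4 = 0.
Possible rational roots are divisors of -4. Testing n = -4 gives 0, so (n + 4) is a factor.
Divide: n^3 + 7n^2 + 11n - 4 = (n + 4)(n^2 + 3n - 1).
Apply the quadratic formula to n^2 + 3n - 1 = 0: n = (-3 +/- sqrt(13))/2, i.e. n ~= 0.3028 or n ~= -3.3028.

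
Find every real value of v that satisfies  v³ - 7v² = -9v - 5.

Rearrange: v³ - 7v² + 9v + 5 = 0.
Possible rational roots are divisors of 5. Testing v = 5 gives 0, so (v - 5) is a factor.
Divide: v³ - 7v² + 9v + 5 = (v - 5)(v² - 2v - 1).
Apply the quadratic formula to v² - 2v - 1 = 0: v = (2 ± √8)/2, i.e. v ≈ 2.4142 or v ≈ -0.4142.

v = -0.4142 or v = 2.4142 or v = 5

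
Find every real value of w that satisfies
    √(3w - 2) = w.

Square both sides: 3w - 2 = (w)².
Expand and rearrange: w² - 3w + 2 = 0.
Solving gives w = 2 or w = 1.
Check each candidate in the original equation:
  w = 2: √(4) = 2, while w = 2 — valid.
  w = 1: √(1) = 1, while w = 1 — valid.

w = 1 or w = 2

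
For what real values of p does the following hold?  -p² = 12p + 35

p = -7 or p = -5

Bring every term to one side: -p² - 12p - 35 = 0.
Factor: -1(p + 7)(p + 5) = 0.
So p = -7 or p = -5.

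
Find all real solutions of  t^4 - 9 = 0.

t = -1.7321 or t = 1.7321

Let u = t^2. The equation becomes u^2 - 9 = 0.
Factor: (u + 3)(u - 3) = 0, so u = -3 or u = 3.
t^2 = -3 < 0 has no real solution.
t^2 = 3 gives t = +/-sqrt(3) ~= +/-1.7321.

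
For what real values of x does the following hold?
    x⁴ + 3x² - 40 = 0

x = -2.2361 or x = 2.2361

Let u = x². The equation becomes u² + 3u - 40 = 0.
Factor: (u - 5)(u + 8) = 0, so u = 5 or u = -8.
x² = 5 gives x = ±√(5) ≈ ±2.2361.
x² = -8 < 0 has no real solution.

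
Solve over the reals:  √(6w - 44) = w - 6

Square both sides: 6w - 44 = (w - 6)².
Expand and rearrange: w² - 18w + 80 = 0.
Solving gives w = 10 or w = 8.
Check each candidate in the original equation:
  w = 10: √(16) = 4, while w - 6 = 4 — valid.
  w = 8: √(4) = 2, while w - 6 = 2 — valid.

w = 8 or w = 10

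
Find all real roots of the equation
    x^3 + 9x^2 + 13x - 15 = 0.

x = -6.7417 or x = -3 or x = 0.7417

Possible rational roots are divisors of -15. Testing x = -3 gives 0, so (x + 3) is a factor.
Divide: x^3 + 9x^2 + 13x - 15 = (x + 3)(x^2 + 6x - 5).
Apply the quadratic formula to x^2 + 6x - 5 = 0: x = (-6 +/- sqrt(56))/2, i.e. x ~= 0.7417 or x ~= -6.7417.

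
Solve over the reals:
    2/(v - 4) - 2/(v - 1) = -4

v = 1.634 or v = 3.366

Multiply both sides by (v - 4)(v - 1):
2(v - 1) - 2(v - 4) = -4(v - 4)(v - 1).
Expand and collect terms: -4v² + 20v - 22 = 0.
By the quadratic formula, v = (-20 ± √48) / -8, so v ≈ 1.634 or v ≈ 3.366.
Neither value makes a denominator zero (v ≠ 4, v ≠ 1), so both are valid.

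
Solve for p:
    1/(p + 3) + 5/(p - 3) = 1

p = -2.4772 or p = 8.4772

Multiply both sides by (p + 3)(p - 3):
(p - 3) + 5(p + 3) = (p + 3)(p - 3).
Expand and collect terms: p² - 6p - 21 = 0.
By the quadratic formula, p = (6 ± √120) / 2, so p ≈ 8.4772 or p ≈ -2.4772.
Neither value makes a denominator zero (p ≠ -3, p ≠ 3), so both are valid.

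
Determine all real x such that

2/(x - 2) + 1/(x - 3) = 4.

x = 2.3596 or x = 3.3904

Multiply both sides by (x - 2)(x - 3):
2(x - 3) + (x - 2) = 4(x - 2)(x - 3).
Expand and collect terms: 4x² - 23x + 32 = 0.
By the quadratic formula, x = (23 ± √17) / 8, so x ≈ 3.3904 or x ≈ 2.3596.
Neither value makes a denominator zero (x ≠ 2, x ≠ 3), so both are valid.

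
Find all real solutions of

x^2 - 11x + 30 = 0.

Factor: (x - 6)(x - 5) = 0.
So x = 6 or x = 5.

x = 5 or x = 6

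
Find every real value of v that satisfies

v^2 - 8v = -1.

v = 0.127 or v = 7.873

Rearrange to standard form: v^2 - 8v + 1 = 0.
Discriminant: (-8)^2 - 4*1*1 = 60.
Quadratic formula: v = (8 +/- sqrt(60)) / 2.
So v = sqrt(15) + 4 ~= 7.873 or v = 4 - sqrt(15) ~= 0.127.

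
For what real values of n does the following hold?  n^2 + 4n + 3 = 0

Factor: (n + 3)(n + 1) = 0.
So n = -3 or n = -1.

n = -3 or n = -1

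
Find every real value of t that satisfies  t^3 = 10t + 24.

t = 4

Rearrange: t^3 - 10t - 24 = 0.
Possible rational roots are divisors of -24. Testing t = 4 gives 0, so (t - 4) is a factor.
Divide: t^3 - 10t - 24 = (t - 4)(t^2 + 4t + 6).
The quadratic t^2 + 4t + 6 has discriminant -8 < 0, so no further real roots.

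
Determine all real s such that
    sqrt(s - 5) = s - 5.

s = 5 or s = 6

Square both sides: s - 5 = (s - 5)^2.
Expand and rearrange: s^2 - 11s + 30 = 0.
Solving gives s = 6 or s = 5.
Check each candidate in the original equation:
  s = 6: sqrt(1) = 1, while s - 5 = 1 — valid.
  s = 5: sqrt(0) = 0, while s - 5 = 0 — valid.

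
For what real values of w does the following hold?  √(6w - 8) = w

Square both sides: 6w - 8 = (w)².
Expand and rearrange: w² - 6w + 8 = 0.
Solving gives w = 4 or w = 2.
Check each candidate in the original equation:
  w = 4: √(16) = 4, while w = 4 — valid.
  w = 2: √(4) = 2, while w = 2 — valid.

w = 2 or w = 4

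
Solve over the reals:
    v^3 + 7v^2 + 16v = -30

Rearrange: v^3 + 7v^2 + 16v + 30 = 0.
Possible rational roots are divisors of 30. Testing v = -5 gives 0, so (v + 5) is a factor.
Divide: v^3 + 7v^2 + 16v + 30 = (v + 5)(v^2 + 2v + 6).
The quadratic v^2 + 2v + 6 has discriminant -20 < 0, so no further real roots.

v = -5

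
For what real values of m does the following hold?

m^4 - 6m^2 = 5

Let u = m^2. The equation becomes u^2 - 6u - 5 = 0.
By the quadratic formula, u = 3 + sqrt(14) or u = 3 - sqrt(14).
m^2 = 3 + sqrt(14) gives m = +/-sqrt(3 + sqrt(14)) ~= +/-2.5965.
m^2 = 3 - sqrt(14) < 0 has no real solution.

m = -2.5965 or m = 2.5965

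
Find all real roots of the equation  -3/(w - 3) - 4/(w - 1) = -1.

Multiply both sides by (w - 3)(w - 1):
-3(w - 1) - 4(w - 3) = -(w - 3)(w - 1).
Expand and collect terms: -w^2 + 11w - 18 = 0.
Factor or apply the quadratic formula: w = 2 or w = 9.
Neither value makes a denominator zero (w != 3, w != 1), so both are valid.

w = 2 or w = 9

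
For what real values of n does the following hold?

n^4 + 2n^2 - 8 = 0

n = -1.4142 or n = 1.4142

Let u = n^2. The equation becomes u^2 + 2u - 8 = 0.
Factor: (u - 2)(u + 4) = 0, so u = 2 or u = -4.
n^2 = 2 gives n = +/-sqrt(2) ~= +/-1.4142.
n^2 = -4 < 0 has no real solution.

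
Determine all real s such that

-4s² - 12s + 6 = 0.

Discriminant: (-12)² − 4·(-4)·6 = 240.
Quadratic formula: s = (12 ± √240) / (-8).
So s = -√(15)/2 - 3/2 ≈ -3.4365 or s = -3/2 + √(15)/2 ≈ 0.4365.

s = -3.4365 or s = 0.4365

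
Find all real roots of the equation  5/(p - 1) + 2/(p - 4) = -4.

p = -0.4099 or p = 3.6599

Multiply both sides by (p - 1)(p - 4):
5(p - 4) + 2(p - 1) = -4(p - 1)(p - 4).
Expand and collect terms: -4p² + 13p + 6 = 0.
By the quadratic formula, p = (-13 ± √265) / -8, so p ≈ -0.4099 or p ≈ 3.6599.
Neither value makes a denominator zero (p ≠ 1, p ≠ 4), so both are valid.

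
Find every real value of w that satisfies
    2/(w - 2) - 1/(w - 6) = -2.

w = 1.0925 or w = 6.4075

Multiply both sides by (w - 2)(w - 6):
2(w - 6) - (w - 2) = -2(w - 2)(w - 6).
Expand and collect terms: -2w^2 + 15w - 14 = 0.
By the quadratic formula, w = (-15 +/- sqrt(113)) / -4, so w ~= 1.0925 or w ~= 6.4075.
Neither value makes a denominator zero (w != 2, w != 6), so both are valid.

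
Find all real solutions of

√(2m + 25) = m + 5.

Square both sides: 2m + 25 = (m + 5)².
Expand and rearrange: m² + 8m = 0.
Solving gives m = 0 or m = -8.
Check each candidate in the original equation:
  m = 0: √(25) = 5, while m + 5 = 5 — valid.
  m = -8: √(9) = 3, while m + 5 = -3 — extraneous.

m = 0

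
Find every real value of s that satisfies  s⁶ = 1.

Let u = s³. The equation becomes u² - 1 = 0.
Factor: (u - 1)(u + 1) = 0, so u = 1 or u = -1.
s³ = 1 gives s = 1.
s³ = -1 gives s = -1.

s = -1 or s = 1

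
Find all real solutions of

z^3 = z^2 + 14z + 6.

Rearrange: z^3 - z^2 - 14z - 6 = 0.
Possible rational roots are divisors of -6. Testing z = -3 gives 0, so (z + 3) is a factor.
Divide: z^3 - z^2 - 14z - 6 = (z + 3)(z^2 - 4z - 2).
Apply the quadratic formula to z^2 - 4z - 2 = 0: z = (4 +/- sqrt(24))/2, i.e. z ~= 4.4495 or z ~= -0.4495.

z = -3 or z = -0.4495 or z = 4.4495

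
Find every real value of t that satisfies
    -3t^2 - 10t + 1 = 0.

t = -3.4305 or t = 0.0972

Discriminant: (-10)^2 - 4*(-3)*1 = 112.
Quadratic formula: t = (10 +/- sqrt(112)) / (-6).
So t = -2*sqrt(7)/3 - 5/3 ~= -3.4305 or t = -5/3 + 2*sqrt(7)/3 ~= 0.0972.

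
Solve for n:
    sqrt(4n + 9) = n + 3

Square both sides: 4n + 9 = (n + 3)^2.
Expand and rearrange: n^2 + 2n = 0.
Solving gives n = 0 or n = -2.
Check each candidate in the original equation:
  n = 0: sqrt(9) = 3, while n + 3 = 3 — valid.
  n = -2: sqrt(1) = 1, while n + 3 = 1 — valid.

n = -2 or n = 0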